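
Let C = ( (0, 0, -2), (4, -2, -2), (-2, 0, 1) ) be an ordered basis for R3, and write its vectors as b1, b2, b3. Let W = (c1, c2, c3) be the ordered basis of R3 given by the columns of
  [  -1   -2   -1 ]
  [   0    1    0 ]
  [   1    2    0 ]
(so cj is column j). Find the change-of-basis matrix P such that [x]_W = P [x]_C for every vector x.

Take x = bj: its C-coordinates are the j-th standard unit vector, so P e_j — column j of P — equals [bj]_W.
b1 = -2c1 + 0·c2 + 2c3, giving column 1 = (-2, 0, 2); repeating for each j gives P = [[-2, 2, 1], [0, -2, 0], [2, -2, 1]].

[[-2, 2, 1], [0, -2, 0], [2, -2, 1]]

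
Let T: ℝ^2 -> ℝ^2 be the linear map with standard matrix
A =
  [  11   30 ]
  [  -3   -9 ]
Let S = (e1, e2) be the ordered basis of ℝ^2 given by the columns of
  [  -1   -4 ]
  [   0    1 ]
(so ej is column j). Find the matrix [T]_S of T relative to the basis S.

Let P have columns e1, e2. Then [T]_S = P^(-1) A P.
Here det P = -1, so P^(-1) is integer; computing A P first and then P^(-1)(A P) gives [[-1, 2], [3, 3]].

[[-1, 2], [3, 3]]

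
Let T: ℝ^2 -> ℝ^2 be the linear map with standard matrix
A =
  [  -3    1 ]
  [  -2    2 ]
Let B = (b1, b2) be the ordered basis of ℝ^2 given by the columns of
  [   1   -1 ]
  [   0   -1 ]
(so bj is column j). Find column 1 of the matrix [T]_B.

(-1, 2)

Compute T(b1) = A b1 = (-3, -2) in standard coordinates.
Then write this in B-coordinates: solve for y in y_1 b1 + y_2 b2 = (-3, -2).
This gives y = (-1, 2), which is column 1 of [T]_B.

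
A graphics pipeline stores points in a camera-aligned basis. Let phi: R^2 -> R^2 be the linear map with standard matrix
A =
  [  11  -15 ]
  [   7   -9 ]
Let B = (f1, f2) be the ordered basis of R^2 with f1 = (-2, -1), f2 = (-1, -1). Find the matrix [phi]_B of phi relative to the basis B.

[[2, -2], [3, 0]]

With P the matrix whose columns are f1, f2, [phi]_B = P^(-1) A P.
Column by column: phi(f1) = A f1 = (-7, -5); its B-coordinates (2, 3) give column 1.
Continuing for each basis vector yields [phi]_B = [[2, -2], [3, 0]].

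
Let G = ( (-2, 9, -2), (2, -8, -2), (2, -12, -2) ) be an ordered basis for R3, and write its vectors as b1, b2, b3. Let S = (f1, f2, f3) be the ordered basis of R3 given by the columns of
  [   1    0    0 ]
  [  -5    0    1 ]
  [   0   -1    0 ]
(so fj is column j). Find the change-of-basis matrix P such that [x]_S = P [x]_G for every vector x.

Let M have columns bj and N have columns fj. Then for every x, N [x]_S = x = M [x]_G, so P = N^(-1) M.
Since det N = 1, N^(-1) has integer entries; multiplying gives P = [[-2, 2, 2], [2, 2, 2], [-1, 2, -2]].

[[-2, 2, 2], [2, 2, 2], [-1, 2, -2]]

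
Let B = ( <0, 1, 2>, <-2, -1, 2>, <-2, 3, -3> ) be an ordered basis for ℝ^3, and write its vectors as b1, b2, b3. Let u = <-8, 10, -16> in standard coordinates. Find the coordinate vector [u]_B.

Write u = c_1 b1 + ... + c_3 b3 and solve for the c_i.
Solving this 3x3 system gives c = (-2, 0, 4).
Check: -2b1 + 0·b2 + 4b3 = <-8, 10, -16>.

<-2, 0, 4>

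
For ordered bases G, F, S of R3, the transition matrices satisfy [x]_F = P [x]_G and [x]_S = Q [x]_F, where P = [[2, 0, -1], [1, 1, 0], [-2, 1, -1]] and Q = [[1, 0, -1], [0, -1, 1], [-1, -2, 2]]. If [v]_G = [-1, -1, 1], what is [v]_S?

[-3, 2, 7]

First [v]_F = P [v]_G = [-3, -2, 0].
Then [v]_S = Q [v]_F = [-3, 2, 7].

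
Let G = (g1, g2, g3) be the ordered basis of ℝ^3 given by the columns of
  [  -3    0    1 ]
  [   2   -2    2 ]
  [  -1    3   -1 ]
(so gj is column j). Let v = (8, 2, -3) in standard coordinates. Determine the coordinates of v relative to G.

[v]_G is the unique c with M c = v, where M has columns g1, ..., g3.
Gaussian elimination on [M | v] yields c = (-2, -1, 2).
Check: -2g1 - g2 + 2g3 = (8, 2, -3).

(-2, -1, 2)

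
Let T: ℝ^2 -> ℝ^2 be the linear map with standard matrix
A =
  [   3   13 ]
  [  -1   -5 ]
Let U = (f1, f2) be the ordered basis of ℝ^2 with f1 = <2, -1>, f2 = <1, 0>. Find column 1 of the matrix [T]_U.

<-3, -1>

Compute T(f1) = A f1 = <-7, 3> in standard coordinates.
Then write this in U-coordinates: solve for y in y_1 f1 + y_2 f2 = <-7, 3>.
This gives y = <-3, -1>, which is column 1 of [T]_U.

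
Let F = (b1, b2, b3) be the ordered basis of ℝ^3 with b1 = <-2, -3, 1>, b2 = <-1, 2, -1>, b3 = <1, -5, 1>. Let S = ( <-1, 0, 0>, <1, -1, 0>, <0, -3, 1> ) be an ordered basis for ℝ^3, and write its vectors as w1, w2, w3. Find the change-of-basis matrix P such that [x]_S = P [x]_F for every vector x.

Column j of P is [bj]_S, since P maps F-coordinates to S-coordinates.
Expressing b1 in S: b1 = 2w1 + 0·w2 + w3, so column 1 of P is <2, 0, 1>.
Doing the same for each bj gives P = [[2, 2, 1], [0, 1, 2], [1, -1, 1]].

[[2, 2, 1], [0, 1, 2], [1, -1, 1]]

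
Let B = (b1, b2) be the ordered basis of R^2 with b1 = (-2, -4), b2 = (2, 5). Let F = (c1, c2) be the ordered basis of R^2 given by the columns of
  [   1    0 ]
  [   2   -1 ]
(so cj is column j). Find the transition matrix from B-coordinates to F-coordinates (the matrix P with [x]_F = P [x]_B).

Column j of P is [bj]_F, since P maps B-coordinates to F-coordinates.
Expressing b1 in F: b1 = -2c1 + 0·c2, so column 1 of P is (-2, 0).
Doing the same for each bj gives P = [[-2, 2], [0, -1]].

[[-2, 2], [0, -1]]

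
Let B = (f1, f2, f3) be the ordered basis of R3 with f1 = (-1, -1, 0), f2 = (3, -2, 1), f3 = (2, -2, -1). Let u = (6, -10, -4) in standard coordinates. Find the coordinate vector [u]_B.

We seek scalars with c_1 f1 + ... + c_3 f3 = u; equivalently solve M c = u where the columns of M are f1, ..., f3.
Row-reducing the augmented matrix [M | u] gives c = (2, 0, 4).
Check: 2f1 + 0·f2 + 4f3 = (6, -10, -4).

(2, 0, 4)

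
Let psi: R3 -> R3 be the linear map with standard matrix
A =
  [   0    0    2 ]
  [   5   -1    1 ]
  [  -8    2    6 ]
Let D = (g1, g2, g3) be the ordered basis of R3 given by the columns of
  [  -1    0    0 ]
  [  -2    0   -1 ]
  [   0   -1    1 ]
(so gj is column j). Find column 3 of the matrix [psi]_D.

Column 3 of [psi]_D is the D-coordinate vector of psi(g3).
In standard coordinates psi(g3) = A g3 = [2, 2, 4].
Converting to D: [2, 2, 4] = -2g1 - 2g2 + 2g3, so the coordinate vector is [-2, -2, 2].

[-2, -2, 2]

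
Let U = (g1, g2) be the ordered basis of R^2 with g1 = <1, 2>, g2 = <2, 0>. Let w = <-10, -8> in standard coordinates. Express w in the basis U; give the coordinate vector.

We seek scalars with c_1 g1 + c_2 g2 = w; equivalently solve M c = w where the columns of M are g1, g2.
System: c_1 + 2c_2 = -10, 2c_1 + 0c_2 = -8; solving gives c_1 = -4, c_2 = -3.
Check: -4g1 - 3g2 = <-10, -8>.

<-4, -3>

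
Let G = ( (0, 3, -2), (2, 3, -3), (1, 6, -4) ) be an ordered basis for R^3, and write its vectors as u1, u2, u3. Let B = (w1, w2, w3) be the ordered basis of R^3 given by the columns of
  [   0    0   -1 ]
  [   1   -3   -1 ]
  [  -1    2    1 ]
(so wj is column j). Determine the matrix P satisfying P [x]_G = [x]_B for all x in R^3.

Take x = uj: its G-coordinates are the j-th standard unit vector, so P e_j — column j of P — equals [uj]_B.
u1 = 0·w1 - w2 + 0·w3, giving column 1 = (0, -1, 0); repeating for each j gives P = [[0, 1, -1], [-1, 0, -2], [0, -2, -1]].

[[0, 1, -1], [-1, 0, -2], [0, -2, -1]]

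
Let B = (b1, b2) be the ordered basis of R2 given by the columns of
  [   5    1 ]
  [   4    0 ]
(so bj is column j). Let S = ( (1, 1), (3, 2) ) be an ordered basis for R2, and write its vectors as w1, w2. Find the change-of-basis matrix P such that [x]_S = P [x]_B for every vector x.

Column j of P is [bj]_S, since P maps B-coordinates to S-coordinates.
Expressing b1 in S: b1 = 2w1 + w2, so column 1 of P is (2, 1).
Doing the same for each bj gives P = [[2, -2], [1, 1]].

[[2, -2], [1, 1]]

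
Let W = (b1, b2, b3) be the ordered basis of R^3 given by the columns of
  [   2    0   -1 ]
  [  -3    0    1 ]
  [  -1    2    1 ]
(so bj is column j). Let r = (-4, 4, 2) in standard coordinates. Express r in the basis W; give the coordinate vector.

(0, -1, 4)

We seek scalars with c_1 b1 + ... + c_3 b3 = r; equivalently solve M c = r where the columns of M are b1, ..., b3.
Solving this 3x3 system gives c = (0, -1, 4).
Check: 0·b1 - b2 + 4b3 = (-4, 4, 2).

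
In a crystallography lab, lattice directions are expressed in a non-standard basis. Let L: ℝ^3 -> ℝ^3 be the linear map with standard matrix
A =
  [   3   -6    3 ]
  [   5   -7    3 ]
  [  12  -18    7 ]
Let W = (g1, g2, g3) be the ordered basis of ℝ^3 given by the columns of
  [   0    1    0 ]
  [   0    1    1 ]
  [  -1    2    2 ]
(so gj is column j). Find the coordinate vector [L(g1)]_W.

(1, -3, 0)

Column 1 of [L]_W is the W-coordinate vector of L(g1).
In standard coordinates L(g1) = A g1 = (-3, -3, -7).
Converting to W: (-3, -3, -7) = g1 - 3g2 + 0·g3, so the coordinate vector is (1, -3, 0).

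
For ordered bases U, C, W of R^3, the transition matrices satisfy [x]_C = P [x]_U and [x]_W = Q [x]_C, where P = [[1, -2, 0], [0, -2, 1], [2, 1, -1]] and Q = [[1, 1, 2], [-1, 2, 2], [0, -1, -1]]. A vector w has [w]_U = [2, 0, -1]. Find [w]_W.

[11, 6, -4]

Composing the changes, [w]_W = Q P [w]_U.
Q P = [[5, -2, -1], [3, 0, 0], [-2, 1, 0]]; applying this to [2, 0, -1] gives [11, 6, -4].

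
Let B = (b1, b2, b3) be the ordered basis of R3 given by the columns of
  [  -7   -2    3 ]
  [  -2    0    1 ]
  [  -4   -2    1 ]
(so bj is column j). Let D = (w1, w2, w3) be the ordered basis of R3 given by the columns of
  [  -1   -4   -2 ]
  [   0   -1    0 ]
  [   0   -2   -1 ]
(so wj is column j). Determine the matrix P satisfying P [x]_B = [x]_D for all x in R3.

[[-1, -2, -1], [2, 0, -1], [0, 2, 1]]

Column j of P is [bj]_D, since P maps B-coordinates to D-coordinates.
Expressing b1 in D: b1 = -w1 + 2w2 + 0·w3, so column 1 of P is <-1, 2, 0>.
Doing the same for each bj gives P = [[-1, -2, -1], [2, 0, -1], [0, 2, 1]].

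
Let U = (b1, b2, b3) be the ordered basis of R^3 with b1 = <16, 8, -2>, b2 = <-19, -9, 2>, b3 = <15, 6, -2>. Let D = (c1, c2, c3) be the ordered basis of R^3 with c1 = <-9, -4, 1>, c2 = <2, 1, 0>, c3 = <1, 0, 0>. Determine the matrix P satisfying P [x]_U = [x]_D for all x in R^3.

Column j of P is [bj]_D, since P maps U-coordinates to D-coordinates.
Expressing b1 in D: b1 = -2c1 + 0·c2 - 2c3, so column 1 of P is <-2, 0, -2>.
Doing the same for each bj gives P = [[-2, 2, -2], [0, -1, -2], [-2, 1, 1]].

[[-2, 2, -2], [0, -1, -2], [-2, 1, 1]]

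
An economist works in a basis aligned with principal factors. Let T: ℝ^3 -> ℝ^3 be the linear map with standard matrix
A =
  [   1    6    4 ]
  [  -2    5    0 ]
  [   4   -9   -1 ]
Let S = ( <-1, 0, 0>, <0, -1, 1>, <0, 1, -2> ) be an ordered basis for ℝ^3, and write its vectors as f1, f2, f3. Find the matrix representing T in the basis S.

With P the matrix whose columns are f1, ..., f3, [T]_S = P^(-1) A P.
Column by column: T(f1) = A f1 = <-1, 2, -4>; its S-coordinates <1, 0, 2> give column 1.
Continuing for each basis vector yields [T]_S = [[1, 2, 2], [0, 2, -3], [2, -3, 2]].

[[1, 2, 2], [0, 2, -3], [2, -3, 2]]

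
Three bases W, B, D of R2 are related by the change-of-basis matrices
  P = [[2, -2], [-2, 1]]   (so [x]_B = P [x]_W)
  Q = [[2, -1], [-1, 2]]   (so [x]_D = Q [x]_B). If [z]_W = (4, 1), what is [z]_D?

(19, -20)

Composing the changes, [z]_D = Q P [z]_W.
Q P = [[6, -5], [-6, 4]]; applying this to (4, 1) gives (19, -20).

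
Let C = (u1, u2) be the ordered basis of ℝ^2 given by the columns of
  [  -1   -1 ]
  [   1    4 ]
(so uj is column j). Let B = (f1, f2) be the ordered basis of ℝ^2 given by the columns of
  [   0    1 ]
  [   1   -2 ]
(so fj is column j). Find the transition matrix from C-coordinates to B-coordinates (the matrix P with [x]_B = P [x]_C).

[[-1, 2], [-1, -1]]

Take x = uj: its C-coordinates are the j-th standard unit vector, so P e_j — column j of P — equals [uj]_B.
u1 = -f1 - f2, giving column 1 = [-1, -1]; repeating for each j gives P = [[-1, 2], [-1, -1]].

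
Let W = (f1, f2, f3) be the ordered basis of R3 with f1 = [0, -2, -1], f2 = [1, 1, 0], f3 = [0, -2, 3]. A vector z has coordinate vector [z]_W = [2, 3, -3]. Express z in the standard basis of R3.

[3, 5, -11]

The coordinates say z = 2f1 + 3f2 - 3f3; adding the scaled basis vectors gives [3, 5, -11].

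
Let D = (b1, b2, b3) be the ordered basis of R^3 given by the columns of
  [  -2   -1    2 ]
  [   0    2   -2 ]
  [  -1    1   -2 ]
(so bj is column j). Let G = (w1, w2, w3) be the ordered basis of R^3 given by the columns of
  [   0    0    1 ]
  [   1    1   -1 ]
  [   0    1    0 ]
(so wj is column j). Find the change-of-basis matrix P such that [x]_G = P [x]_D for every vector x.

Let M have columns bj and N have columns wj. Then for every x, N [x]_G = x = M [x]_D, so P = N^(-1) M.
Since det N = 1, N^(-1) has integer entries; multiplying gives P = [[-1, 0, 2], [-1, 1, -2], [-2, -1, 2]].

[[-1, 0, 2], [-1, 1, -2], [-2, -1, 2]]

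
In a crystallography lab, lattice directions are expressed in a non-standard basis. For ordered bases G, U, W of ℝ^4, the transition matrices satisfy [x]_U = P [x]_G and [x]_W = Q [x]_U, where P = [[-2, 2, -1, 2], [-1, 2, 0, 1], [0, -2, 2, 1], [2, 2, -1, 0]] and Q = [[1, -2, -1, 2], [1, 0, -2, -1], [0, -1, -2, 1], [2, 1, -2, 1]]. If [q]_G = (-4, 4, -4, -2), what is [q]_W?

(22, 48, 30, 82)

Composing the changes, [q]_W = Q P [q]_G.
Q P = [[4, 4, -5, -1], [-4, 4, -4, 0], [3, 4, -5, -3], [-3, 12, -7, 3]]; applying this to (-4, 4, -4, -2) gives (22, 48, 30, 82).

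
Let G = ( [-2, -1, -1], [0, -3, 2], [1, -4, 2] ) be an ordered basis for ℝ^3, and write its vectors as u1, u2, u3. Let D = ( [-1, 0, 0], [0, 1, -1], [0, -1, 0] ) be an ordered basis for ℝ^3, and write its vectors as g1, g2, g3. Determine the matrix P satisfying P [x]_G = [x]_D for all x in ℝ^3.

[[2, 0, -1], [1, -2, -2], [2, 1, 2]]

Take x = uj: its G-coordinates are the j-th standard unit vector, so P e_j — column j of P — equals [uj]_D.
u1 = 2g1 + g2 + 2g3, giving column 1 = [2, 1, 2]; repeating for each j gives P = [[2, 0, -1], [1, -2, -2], [2, 1, 2]].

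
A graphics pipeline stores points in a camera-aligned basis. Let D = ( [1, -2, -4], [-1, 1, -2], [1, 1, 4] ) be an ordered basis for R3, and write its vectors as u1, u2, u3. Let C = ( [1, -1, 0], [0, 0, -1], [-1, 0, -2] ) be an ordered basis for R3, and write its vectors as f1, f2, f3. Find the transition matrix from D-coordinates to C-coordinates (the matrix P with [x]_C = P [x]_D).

Let M have columns uj and N have columns fj. Then for every x, N [x]_C = x = M [x]_D, so P = N^(-1) M.
Since det N = -1, N^(-1) has integer entries; multiplying gives P = [[2, -1, -1], [2, 2, 0], [1, 0, -2]].

[[2, -1, -1], [2, 2, 0], [1, 0, -2]]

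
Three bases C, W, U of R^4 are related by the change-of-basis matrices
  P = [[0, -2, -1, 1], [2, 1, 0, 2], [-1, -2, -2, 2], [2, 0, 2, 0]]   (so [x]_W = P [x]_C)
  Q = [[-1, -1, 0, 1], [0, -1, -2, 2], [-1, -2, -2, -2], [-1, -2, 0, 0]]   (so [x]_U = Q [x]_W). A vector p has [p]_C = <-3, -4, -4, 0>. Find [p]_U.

First [p]_W = P [p]_C = <12, -10, 19, -14>.
Then [p]_U = Q [p]_W = <-16, -56, -2, 8>.

<-16, -56, -2, 8>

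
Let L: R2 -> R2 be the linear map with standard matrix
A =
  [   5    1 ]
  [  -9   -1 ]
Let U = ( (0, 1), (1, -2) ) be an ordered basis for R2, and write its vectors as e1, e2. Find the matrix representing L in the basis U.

The j-th column of [L]_U is [L(ej)]_U.
L(e1) = A e1 = (1, -1) = e1 + e2, so column 1 is (1, 1).
Repeating for e2 and assembling the columns gives [[1, -1], [1, 3]].

[[1, -1], [1, 3]]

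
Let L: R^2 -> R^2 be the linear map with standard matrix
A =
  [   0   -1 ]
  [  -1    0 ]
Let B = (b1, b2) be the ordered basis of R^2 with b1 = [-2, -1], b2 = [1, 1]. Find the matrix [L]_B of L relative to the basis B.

With P the matrix whose columns are b1, b2, [L]_B = P^(-1) A P.
Column by column: L(b1) = A b1 = [1, 2]; its B-coordinates [1, 3] give column 1.
Continuing for each basis vector yields [L]_B = [[1, 0], [3, -1]].

[[1, 0], [3, -1]]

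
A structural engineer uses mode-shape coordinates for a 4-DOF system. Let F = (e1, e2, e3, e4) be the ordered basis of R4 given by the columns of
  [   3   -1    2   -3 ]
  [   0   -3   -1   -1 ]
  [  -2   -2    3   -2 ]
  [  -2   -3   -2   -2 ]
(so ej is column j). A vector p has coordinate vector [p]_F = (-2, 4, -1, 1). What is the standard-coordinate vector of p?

(-15, -12, -9, -8)

p = M [p]_F, where M has columns e1, ..., e4.
Carrying out the matrix-vector product, p = (-15, -12, -9, -8).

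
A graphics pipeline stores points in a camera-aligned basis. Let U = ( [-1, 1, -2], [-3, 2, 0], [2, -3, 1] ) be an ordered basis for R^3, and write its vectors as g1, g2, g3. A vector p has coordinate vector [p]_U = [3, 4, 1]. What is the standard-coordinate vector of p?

[-13, 8, -5]

p = M [p]_U, where M has columns g1, ..., g3.
Carrying out the matrix-vector product, p = [-13, 8, -5].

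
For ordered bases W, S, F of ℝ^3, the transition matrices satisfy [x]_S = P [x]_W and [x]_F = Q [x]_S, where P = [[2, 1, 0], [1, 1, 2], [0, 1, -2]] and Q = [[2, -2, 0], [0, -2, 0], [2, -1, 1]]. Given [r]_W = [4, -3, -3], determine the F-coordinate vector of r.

[20, 10, 18]

Composing the changes, [r]_F = Q P [r]_W.
Q P = [[2, 0, -4], [-2, -2, -4], [3, 2, -4]]; applying this to [4, -3, -3] gives [20, 10, 18].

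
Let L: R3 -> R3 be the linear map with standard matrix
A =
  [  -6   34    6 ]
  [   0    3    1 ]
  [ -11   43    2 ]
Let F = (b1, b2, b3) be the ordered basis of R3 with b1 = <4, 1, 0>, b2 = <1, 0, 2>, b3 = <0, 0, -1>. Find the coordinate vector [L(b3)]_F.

Compute L(b3) = A b3 = <-6, -1, -2> in standard coordinates.
Then write this in F-coordinates: solve for y in y_1 b1 + ... + y_3 b3 = <-6, -1, -2>.
This gives y = <-1, -2, -2>, which is column 3 of [L]_F.

<-1, -2, -2>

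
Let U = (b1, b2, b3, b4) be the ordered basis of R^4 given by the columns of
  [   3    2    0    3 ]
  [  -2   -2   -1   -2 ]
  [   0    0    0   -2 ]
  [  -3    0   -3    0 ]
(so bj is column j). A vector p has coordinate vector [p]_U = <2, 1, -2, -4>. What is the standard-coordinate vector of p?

<-4, 4, 8, 0>

By definition p = 2b1 + b2 - 2b3 - 4b4.
Summing componentwise gives <-4, 4, 8, 0>.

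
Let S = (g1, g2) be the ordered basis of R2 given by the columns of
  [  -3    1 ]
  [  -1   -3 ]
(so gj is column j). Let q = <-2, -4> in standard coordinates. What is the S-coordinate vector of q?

We seek scalars with c_1 g1 + c_2 g2 = q; equivalently solve M c = q where the columns of M are g1, g2.
System: -3c_1 + c_2 = -2, -c_1 - 3c_2 = -4; solving gives c_1 = 1, c_2 = 1.
Check: g1 + g2 = <-2, -4>.

<1, 1>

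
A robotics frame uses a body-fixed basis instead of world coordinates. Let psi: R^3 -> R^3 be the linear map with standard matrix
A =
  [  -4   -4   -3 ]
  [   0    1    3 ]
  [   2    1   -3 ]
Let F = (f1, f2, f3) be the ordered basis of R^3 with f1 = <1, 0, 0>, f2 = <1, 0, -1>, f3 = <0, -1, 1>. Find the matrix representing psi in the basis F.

[[-2, 1, -1], [-2, -2, 2], [0, 3, -2]]

With P the matrix whose columns are f1, ..., f3, [psi]_F = P^(-1) A P.
Column by column: psi(f1) = A f1 = <-4, 0, 2>; its F-coordinates <-2, -2, 0> give column 1.
Continuing for each basis vector yields [psi]_F = [[-2, 1, -1], [-2, -2, 2], [0, 3, -2]].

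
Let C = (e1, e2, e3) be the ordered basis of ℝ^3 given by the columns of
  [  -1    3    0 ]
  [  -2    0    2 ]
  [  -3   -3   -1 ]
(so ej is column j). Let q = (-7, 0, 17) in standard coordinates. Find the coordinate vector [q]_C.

(-2, -3, -2)

Write q = c_1 e1 + ... + c_3 e3 and solve for the c_i.
Row-reducing the augmented matrix [M | q] gives c = (-2, -3, -2).
Check: -2e1 - 3e2 - 2e3 = (-7, 0, 17).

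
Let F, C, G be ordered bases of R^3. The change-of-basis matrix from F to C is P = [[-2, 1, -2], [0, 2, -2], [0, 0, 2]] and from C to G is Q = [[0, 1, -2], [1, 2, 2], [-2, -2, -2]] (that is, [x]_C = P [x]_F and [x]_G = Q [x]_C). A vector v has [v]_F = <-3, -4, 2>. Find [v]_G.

<-20, -18, 20>

Apply P to get C-coordinates <-2, -12, 4>, then Q to get G-coordinates.
The result is [v]_G = <-20, -18, 20>.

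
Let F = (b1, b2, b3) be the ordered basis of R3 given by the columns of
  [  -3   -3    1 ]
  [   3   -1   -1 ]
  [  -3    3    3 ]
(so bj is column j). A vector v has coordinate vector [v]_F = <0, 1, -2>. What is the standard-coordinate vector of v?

<-5, 1, -3>

By definition v = 0·b1 + b2 - 2b3.
Summing componentwise gives <-5, 1, -3>.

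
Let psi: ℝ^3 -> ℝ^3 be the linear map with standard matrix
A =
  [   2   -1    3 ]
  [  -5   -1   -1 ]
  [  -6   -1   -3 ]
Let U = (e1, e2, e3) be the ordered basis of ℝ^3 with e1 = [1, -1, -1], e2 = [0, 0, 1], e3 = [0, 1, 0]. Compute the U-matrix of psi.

Let P have columns e1, ..., e3. Then [psi]_U = P^(-1) A P.
Here det P = -1, so P^(-1) is integer; computing A P first and then P^(-1)(A P) gives [[0, 3, -1], [-2, 0, -2], [-3, 2, -2]].

[[0, 3, -1], [-2, 0, -2], [-3, 2, -2]]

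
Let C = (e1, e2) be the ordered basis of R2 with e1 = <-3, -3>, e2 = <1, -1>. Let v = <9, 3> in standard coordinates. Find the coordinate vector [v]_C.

[v]_C is the unique c with M c = v, where M has columns e1, e2.
System: -3c_1 + c_2 = 9, -3c_1 - c_2 = 3; solving gives c_1 = -2, c_2 = 3.
Check: -2e1 + 3e2 = <9, 3>.

<-2, 3>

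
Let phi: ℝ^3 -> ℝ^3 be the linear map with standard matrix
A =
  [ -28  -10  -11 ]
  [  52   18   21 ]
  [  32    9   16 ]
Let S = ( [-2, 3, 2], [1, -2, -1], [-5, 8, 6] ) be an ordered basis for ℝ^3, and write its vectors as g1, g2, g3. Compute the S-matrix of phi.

The j-th column of [phi]_S is [phi(gj)]_S.
phi(g1) = A g1 = [4, -8, -5] = 2g1 + 3g2 - g3, so column 1 is [2, 3, -1].
Repeating for g2, g3 and assembling the columns gives [[2, -3, -2], [3, 2, 0], [-1, 1, 2]].

[[2, -3, -2], [3, 2, 0], [-1, 1, 2]]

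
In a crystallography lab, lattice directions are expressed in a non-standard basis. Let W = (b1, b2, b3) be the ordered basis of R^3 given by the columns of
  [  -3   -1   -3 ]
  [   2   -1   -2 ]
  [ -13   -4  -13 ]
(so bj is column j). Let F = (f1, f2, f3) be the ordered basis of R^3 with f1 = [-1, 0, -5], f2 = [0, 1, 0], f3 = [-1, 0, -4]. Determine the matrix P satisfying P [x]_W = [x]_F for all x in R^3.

[[1, 0, 1], [2, -1, -2], [2, 1, 2]]

Let M have columns bj and N have columns fj. Then for every x, N [x]_F = x = M [x]_W, so P = N^(-1) M.
Since det N = -1, N^(-1) has integer entries; multiplying gives P = [[1, 0, 1], [2, -1, -2], [2, 1, 2]].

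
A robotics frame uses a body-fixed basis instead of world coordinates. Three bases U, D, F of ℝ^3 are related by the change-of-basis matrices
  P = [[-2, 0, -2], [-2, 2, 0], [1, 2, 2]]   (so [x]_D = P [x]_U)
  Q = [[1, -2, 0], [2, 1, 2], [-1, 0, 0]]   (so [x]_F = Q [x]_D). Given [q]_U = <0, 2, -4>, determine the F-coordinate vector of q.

<0, 12, -8>

Apply P to get D-coordinates <8, 4, -4>, then Q to get F-coordinates.
The result is [q]_F = <0, 12, -8>.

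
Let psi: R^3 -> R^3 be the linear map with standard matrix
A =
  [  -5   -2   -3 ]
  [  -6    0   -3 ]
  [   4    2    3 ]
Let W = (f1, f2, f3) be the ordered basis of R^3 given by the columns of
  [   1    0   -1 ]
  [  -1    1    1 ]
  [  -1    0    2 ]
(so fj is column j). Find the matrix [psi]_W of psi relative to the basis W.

[[-1, -2, -2], [-3, -2, -3], [-1, 0, 1]]

Let P have columns f1, ..., f3. Then [psi]_W = P^(-1) A P.
Here det P = 1, so P^(-1) is integer; computing A P first and then P^(-1)(A P) gives [[-1, -2, -2], [-3, -2, -3], [-1, 0, 1]].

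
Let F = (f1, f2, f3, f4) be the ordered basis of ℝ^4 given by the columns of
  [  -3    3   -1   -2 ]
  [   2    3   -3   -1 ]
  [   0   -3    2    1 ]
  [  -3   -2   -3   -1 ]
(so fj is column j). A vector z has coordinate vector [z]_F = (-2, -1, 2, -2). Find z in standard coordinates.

(5, -11, 5, 4)

By definition z = -2f1 - f2 + 2f3 - 2f4.
Summing componentwise gives (5, -11, 5, 4).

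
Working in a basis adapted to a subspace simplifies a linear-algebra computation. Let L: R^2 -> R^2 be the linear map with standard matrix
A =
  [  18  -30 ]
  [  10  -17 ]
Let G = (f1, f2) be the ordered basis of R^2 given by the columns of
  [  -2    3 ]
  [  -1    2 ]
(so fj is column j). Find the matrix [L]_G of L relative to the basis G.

Let P have columns f1, f2. Then [L]_G = P^(-1) A P.
Here det P = -1, so P^(-1) is integer; computing A P first and then P^(-1)(A P) gives [[3, 0], [0, -2]].

[[3, 0], [0, -2]]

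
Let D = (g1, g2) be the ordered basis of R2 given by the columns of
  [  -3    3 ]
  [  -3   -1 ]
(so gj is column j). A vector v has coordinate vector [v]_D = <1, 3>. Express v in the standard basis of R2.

<6, -6>

By definition v = g1 + 3g2.
Summing componentwise gives <6, -6>.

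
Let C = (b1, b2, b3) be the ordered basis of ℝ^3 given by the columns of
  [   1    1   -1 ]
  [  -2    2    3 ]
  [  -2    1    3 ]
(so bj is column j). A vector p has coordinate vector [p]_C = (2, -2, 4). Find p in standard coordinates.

(-4, 4, 6)

By definition p = 2b1 - 2b2 + 4b3.
Summing componentwise gives (-4, 4, 6).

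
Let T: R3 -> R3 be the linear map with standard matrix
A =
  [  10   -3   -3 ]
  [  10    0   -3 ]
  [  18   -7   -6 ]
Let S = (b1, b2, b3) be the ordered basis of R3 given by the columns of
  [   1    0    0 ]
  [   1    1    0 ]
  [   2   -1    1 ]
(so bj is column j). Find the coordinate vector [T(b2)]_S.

Column 2 of [T]_S is the S-coordinate vector of T(b2).
In standard coordinates T(b2) = A b2 = <0, 3, -1>.
Converting to S: <0, 3, -1> = 0·b1 + 3b2 + 2b3, so the coordinate vector is <0, 3, 2>.

<0, 3, 2>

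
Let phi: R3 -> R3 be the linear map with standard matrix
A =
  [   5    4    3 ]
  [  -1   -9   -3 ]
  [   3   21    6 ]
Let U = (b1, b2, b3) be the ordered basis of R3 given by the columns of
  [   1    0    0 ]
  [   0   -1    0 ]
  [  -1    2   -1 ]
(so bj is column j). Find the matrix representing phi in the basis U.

The j-th column of [phi]_U is [phi(bj)]_U.
phi(b1) = A b1 = (2, 2, -3) = 2b1 - 2b2 - 3b3, so column 1 is (2, -2, -3).
Repeating for b2, b3 and assembling the columns gives [[2, 2, -3], [-2, -3, -3], [-3, 1, 3]].

[[2, 2, -3], [-2, -3, -3], [-3, 1, 3]]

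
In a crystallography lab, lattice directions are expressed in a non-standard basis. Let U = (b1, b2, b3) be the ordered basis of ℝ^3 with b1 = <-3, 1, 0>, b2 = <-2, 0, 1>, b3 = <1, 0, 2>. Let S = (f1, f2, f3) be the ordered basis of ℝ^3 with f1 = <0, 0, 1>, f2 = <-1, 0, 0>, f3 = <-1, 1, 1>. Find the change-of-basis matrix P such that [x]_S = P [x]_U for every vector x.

[[-1, 1, 2], [2, 2, -1], [1, 0, 0]]

Take x = bj: its U-coordinates are the j-th standard unit vector, so P e_j — column j of P — equals [bj]_S.
b1 = -f1 + 2f2 + f3, giving column 1 = <-1, 2, 1>; repeating for each j gives P = [[-1, 1, 2], [2, 2, -1], [1, 0, 0]].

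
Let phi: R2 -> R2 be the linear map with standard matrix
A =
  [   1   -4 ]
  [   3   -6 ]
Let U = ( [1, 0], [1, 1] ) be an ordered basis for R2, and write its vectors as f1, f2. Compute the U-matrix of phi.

[[-2, 0], [3, -3]]

With P the matrix whose columns are f1, f2, [phi]_U = P^(-1) A P.
Column by column: phi(f1) = A f1 = [1, 3]; its U-coordinates [-2, 3] give column 1.
Continuing for each basis vector yields [phi]_U = [[-2, 0], [3, -3]].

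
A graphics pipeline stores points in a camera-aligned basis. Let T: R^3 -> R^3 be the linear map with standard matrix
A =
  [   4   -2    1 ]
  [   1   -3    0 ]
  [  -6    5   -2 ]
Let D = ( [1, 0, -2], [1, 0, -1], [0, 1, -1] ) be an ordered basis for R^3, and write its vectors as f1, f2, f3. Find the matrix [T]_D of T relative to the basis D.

Let P have columns f1, ..., f3. Then [T]_D = P^(-1) A P.
Here det P = -1, so P^(-1) is integer; computing A P first and then P^(-1)(A P) gives [[-1, 0, -1], [3, 3, -2], [1, 1, -3]].

[[-1, 0, -1], [3, 3, -2], [1, 1, -3]]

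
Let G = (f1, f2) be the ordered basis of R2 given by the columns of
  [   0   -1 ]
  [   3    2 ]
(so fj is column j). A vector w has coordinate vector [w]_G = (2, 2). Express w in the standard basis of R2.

(-2, 10)

By definition w = 2f1 + 2f2.
Summing componentwise gives (-2, 10).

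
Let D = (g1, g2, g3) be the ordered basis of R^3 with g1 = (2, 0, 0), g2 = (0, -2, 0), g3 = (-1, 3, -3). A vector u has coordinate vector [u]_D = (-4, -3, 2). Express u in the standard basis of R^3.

(-10, 12, -6)

The coordinates say u = -4g1 - 3g2 + 2g3; adding the scaled basis vectors gives (-10, 12, -6).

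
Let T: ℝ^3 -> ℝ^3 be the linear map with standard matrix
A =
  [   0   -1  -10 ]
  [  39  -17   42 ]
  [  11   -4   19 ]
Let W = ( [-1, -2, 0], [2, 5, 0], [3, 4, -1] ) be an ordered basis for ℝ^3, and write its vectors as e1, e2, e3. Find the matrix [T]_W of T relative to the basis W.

The j-th column of [T]_W is [T(ej)]_W.
T(e1) = A e1 = [2, -5, -3] = e1 - 3e2 + 3e3, so column 1 is [1, -3, 3].
Repeating for e2, e3 and assembling the columns gives [[1, -3, -2], [-3, -1, -1], [3, -2, 2]].

[[1, -3, -2], [-3, -1, -1], [3, -2, 2]]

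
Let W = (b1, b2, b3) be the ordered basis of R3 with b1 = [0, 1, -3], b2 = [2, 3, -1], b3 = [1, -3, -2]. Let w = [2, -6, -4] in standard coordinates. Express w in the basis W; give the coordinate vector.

[0, 0, 2]

[w]_W is the unique c with M c = w, where M has columns b1, ..., b3.
Gaussian elimination on [M | w] yields c = (0, 0, 2).
Check: 0·b1 + 0·b2 + 2b3 = [2, -6, -4].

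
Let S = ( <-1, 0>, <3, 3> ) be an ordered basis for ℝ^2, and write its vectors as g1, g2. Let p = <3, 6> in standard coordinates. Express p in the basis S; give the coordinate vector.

Write p = c_1 g1 + c_2 g2 and solve for the c_i.
System: -c_1 + 3c_2 = 3, 0c_1 + 3c_2 = 6; solving gives c_1 = 3, c_2 = 2.
Check: 3g1 + 2g2 = <3, 6>.

<3, 2>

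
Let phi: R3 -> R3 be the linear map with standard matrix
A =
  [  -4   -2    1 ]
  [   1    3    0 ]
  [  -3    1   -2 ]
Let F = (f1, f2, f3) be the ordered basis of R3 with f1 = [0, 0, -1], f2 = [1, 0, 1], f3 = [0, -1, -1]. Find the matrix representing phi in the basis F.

[[-3, 3, -3], [-1, -3, 1], [0, -1, 3]]

Let P have columns f1, ..., f3. Then [phi]_F = P^(-1) A P.
Here det P = 1, so P^(-1) is integer; computing A P first and then P^(-1)(A P) gives [[-3, 3, -3], [-1, -3, 1], [0, -1, 3]].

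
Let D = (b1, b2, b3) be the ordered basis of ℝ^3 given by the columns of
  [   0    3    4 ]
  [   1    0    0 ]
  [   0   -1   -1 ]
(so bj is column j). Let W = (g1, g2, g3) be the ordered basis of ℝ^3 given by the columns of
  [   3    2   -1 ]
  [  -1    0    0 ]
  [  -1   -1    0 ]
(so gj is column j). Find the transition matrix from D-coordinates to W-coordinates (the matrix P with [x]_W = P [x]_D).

Let M have columns bj and N have columns gj. Then for every x, N [x]_W = x = M [x]_D, so P = N^(-1) M.
Since det N = -1, N^(-1) has integer entries; multiplying gives P = [[-1, 0, 0], [1, 1, 1], [-1, -1, -2]].

[[-1, 0, 0], [1, 1, 1], [-1, -1, -2]]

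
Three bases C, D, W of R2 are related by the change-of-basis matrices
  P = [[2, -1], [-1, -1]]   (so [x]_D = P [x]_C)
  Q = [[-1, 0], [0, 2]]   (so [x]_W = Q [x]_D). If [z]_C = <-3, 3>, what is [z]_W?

First [z]_D = P [z]_C = <-9, 0>.
Then [z]_W = Q [z]_D = <9, 0>.

<9, 0>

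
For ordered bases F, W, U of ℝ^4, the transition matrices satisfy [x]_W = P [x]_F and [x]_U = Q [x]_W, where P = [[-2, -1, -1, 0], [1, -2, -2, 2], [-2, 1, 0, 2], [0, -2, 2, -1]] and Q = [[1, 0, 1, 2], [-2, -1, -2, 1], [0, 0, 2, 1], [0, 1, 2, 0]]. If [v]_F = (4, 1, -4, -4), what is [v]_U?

First [v]_W = P [v]_F = (-5, 2, -15, -6).
Then [v]_U = Q [v]_W = (-32, 32, -36, -28).

(-32, 32, -36, -28)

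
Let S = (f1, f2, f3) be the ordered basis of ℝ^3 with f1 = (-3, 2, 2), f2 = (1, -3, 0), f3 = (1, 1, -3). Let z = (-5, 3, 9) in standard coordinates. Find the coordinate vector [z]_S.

(0, -2, -3)

Write z = c_1 f1 + ... + c_3 f3 and solve for the c_i.
Row-reducing the augmented matrix [M | z] gives c = (0, -2, -3).
Check: 0·f1 - 2f2 - 3f3 = (-5, 3, 9).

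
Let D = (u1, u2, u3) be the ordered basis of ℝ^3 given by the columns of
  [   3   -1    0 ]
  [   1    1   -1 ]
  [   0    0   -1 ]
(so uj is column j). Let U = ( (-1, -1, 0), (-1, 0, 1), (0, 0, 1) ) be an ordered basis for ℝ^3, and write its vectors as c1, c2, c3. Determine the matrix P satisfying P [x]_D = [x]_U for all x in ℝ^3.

[[-1, -1, 1], [-2, 2, -1], [2, -2, 0]]

Let M have columns uj and N have columns cj. Then for every x, N [x]_U = x = M [x]_D, so P = N^(-1) M.
Since det N = -1, N^(-1) has integer entries; multiplying gives P = [[-1, -1, 1], [-2, 2, -1], [2, -2, 0]].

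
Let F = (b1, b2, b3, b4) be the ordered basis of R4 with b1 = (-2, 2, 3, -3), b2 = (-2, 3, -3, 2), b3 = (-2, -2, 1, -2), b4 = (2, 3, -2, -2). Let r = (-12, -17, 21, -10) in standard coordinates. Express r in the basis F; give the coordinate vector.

(2, -2, 3, -3)

[r]_F is the unique c with M c = r, where M has columns b1, ..., b4.
Row-reducing the augmented matrix [M | r] gives c = (2, -2, 3, -3).
Check: 2b1 - 2b2 + 3b3 - 3b4 = (-12, -17, 21, -10).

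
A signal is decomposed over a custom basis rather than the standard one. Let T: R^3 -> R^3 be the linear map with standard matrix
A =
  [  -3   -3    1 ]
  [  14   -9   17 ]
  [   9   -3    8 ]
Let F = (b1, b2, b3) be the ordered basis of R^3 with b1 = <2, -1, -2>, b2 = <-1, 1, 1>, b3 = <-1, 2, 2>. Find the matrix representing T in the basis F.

[[-2, -2, 1], [1, -2, 3], [0, -3, 0]]

Let P have columns b1, ..., b3. Then [T]_F = P^(-1) A P.
Here det P = 1, so P^(-1) is integer; computing A P first and then P^(-1)(A P) gives [[-2, -2, 1], [1, -2, 3], [0, -3, 0]].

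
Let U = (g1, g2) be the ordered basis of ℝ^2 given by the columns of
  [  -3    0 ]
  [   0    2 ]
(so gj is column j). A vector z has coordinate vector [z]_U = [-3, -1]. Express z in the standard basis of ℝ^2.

By definition z = -3g1 - g2.
Summing componentwise gives [9, -2].

[9, -2]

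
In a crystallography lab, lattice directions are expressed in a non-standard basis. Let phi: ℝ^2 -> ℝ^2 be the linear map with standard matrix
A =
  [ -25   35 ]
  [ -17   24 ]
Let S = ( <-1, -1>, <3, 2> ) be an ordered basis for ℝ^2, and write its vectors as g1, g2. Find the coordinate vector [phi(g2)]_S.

Column 2 of [phi]_S is the S-coordinate vector of phi(g2).
In standard coordinates phi(g2) = A g2 = <-5, -3>.
Converting to S: <-5, -3> = -g1 - 2g2, so the coordinate vector is <-1, -2>.

<-1, -2>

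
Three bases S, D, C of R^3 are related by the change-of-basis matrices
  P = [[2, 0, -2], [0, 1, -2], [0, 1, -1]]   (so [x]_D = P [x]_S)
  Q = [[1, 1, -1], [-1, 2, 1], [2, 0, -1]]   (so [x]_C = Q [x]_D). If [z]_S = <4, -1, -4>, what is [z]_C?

<20, 1, 29>

First [z]_D = P [z]_S = <16, 7, 3>.
Then [z]_C = Q [z]_D = <20, 1, 29>.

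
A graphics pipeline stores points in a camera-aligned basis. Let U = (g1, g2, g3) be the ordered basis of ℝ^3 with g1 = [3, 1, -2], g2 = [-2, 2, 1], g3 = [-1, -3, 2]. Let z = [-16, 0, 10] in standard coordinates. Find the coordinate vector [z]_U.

We seek scalars with c_1 g1 + ... + c_3 g3 = z; equivalently solve M c = z where the columns of M are g1, ..., g3.
Solving this 3x3 system gives c = (-4, 2, 0).
Check: -4g1 + 2g2 + 0·g3 = [-16, 0, 10].

[-4, 2, 0]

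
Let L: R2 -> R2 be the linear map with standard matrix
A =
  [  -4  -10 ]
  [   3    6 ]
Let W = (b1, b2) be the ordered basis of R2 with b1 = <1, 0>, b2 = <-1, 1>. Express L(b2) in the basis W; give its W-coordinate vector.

<-3, 3>

Column 2 of [L]_W is the W-coordinate vector of L(b2).
In standard coordinates L(b2) = A b2 = <-6, 3>.
Converting to W: <-6, 3> = -3b1 + 3b2, so the coordinate vector is <-3, 3>.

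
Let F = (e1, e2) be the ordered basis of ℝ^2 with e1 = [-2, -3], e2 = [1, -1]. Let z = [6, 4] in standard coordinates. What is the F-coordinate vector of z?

[z]_F is the unique c with M c = z, where M has columns e1, e2.
System: -2c_1 + c_2 = 6, -3c_1 - c_2 = 4; solving gives c_1 = -2, c_2 = 2.
Check: -2e1 + 2e2 = [6, 4].

[-2, 2]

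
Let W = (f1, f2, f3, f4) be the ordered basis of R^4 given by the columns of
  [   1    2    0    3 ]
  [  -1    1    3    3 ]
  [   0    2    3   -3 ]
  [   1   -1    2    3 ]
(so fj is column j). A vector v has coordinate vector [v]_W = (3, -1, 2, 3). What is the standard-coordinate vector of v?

(10, 11, -5, 17)

The coordinates say v = 3f1 - f2 + 2f3 + 3f4; adding the scaled basis vectors gives (10, 11, -5, 17).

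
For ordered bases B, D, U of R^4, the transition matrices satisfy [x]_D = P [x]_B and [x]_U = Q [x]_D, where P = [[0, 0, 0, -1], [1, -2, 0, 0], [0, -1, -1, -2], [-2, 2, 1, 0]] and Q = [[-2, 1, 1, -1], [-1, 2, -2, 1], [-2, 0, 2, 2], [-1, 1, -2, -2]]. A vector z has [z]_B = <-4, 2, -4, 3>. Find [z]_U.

Apply P to get D-coordinates <-3, -8, -4, 8>, then Q to get U-coordinates.
The result is [z]_U = <-14, 3, 14, -13>.

<-14, 3, 14, -13>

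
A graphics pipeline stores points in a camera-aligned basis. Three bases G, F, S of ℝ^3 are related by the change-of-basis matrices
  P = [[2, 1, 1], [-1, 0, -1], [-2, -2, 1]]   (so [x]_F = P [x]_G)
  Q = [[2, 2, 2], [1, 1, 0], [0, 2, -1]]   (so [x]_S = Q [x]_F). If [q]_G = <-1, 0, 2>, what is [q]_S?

<6, -1, -6>

First [q]_F = P [q]_G = <0, -1, 4>.
Then [q]_S = Q [q]_F = <6, -1, -6>.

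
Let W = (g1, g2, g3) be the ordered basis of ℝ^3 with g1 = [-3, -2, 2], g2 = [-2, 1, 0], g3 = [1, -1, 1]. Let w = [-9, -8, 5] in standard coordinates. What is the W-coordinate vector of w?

We seek scalars with c_1 g1 + ... + c_3 g3 = w; equivalently solve M c = w where the columns of M are g1, ..., g3.
Gaussian elimination on [M | w] yields c = (4, -3, -3).
Check: 4g1 - 3g2 - 3g3 = [-9, -8, 5].

[4, -3, -3]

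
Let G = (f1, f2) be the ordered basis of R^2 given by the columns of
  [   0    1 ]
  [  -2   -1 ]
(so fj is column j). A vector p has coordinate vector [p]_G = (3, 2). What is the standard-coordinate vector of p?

(2, -8)

By definition p = 3f1 + 2f2.
Summing componentwise gives (2, -8).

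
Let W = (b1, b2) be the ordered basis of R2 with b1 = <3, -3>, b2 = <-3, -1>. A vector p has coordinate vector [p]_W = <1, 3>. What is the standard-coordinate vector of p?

<-6, -6>

The coordinates say p = b1 + 3b2; adding the scaled basis vectors gives <-6, -6>.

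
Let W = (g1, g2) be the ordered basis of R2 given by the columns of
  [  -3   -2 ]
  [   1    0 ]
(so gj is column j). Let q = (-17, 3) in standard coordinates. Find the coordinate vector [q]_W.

[q]_W is the unique c with M c = q, where M has columns g1, g2.
System: -3c_1 - 2c_2 = -17, c_1 + 0c_2 = 3; solving gives c_1 = 3, c_2 = 4.
Check: 3g1 + 4g2 = (-17, 3).

(3, 4)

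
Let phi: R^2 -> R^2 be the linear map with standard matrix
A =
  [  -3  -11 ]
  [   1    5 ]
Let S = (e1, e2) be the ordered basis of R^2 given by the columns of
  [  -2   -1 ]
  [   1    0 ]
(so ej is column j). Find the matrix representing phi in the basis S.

Let P have columns e1, e2. Then [phi]_S = P^(-1) A P.
Here det P = 1, so P^(-1) is integer; computing A P first and then P^(-1)(A P) gives [[3, -1], [-1, -1]].

[[3, -1], [-1, -1]]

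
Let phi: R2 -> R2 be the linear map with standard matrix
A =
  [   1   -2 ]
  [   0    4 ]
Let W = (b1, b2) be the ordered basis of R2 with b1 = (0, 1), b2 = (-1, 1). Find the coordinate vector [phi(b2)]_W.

(1, 3)

Column 2 of [phi]_W is the W-coordinate vector of phi(b2).
In standard coordinates phi(b2) = A b2 = (-3, 4).
Converting to W: (-3, 4) = b1 + 3b2, so the coordinate vector is (1, 3).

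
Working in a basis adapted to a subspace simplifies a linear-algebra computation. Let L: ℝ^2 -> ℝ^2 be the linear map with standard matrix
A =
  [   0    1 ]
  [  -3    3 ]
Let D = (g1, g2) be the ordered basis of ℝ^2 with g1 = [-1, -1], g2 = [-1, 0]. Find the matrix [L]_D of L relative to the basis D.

[[0, -3], [1, 3]]

Let P have columns g1, g2. Then [L]_D = P^(-1) A P.
Here det P = -1, so P^(-1) is integer; computing A P first and then P^(-1)(A P) gives [[0, -3], [1, 3]].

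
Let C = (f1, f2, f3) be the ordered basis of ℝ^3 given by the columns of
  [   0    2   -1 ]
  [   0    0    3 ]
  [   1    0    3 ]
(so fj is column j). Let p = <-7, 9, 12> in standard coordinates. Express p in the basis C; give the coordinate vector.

<3, -2, 3>

We seek scalars with c_1 f1 + ... + c_3 f3 = p; equivalently solve M c = p where the columns of M are f1, ..., f3.
Solving this 3x3 system gives c = (3, -2, 3).
Check: 3f1 - 2f2 + 3f3 = <-7, 9, 12>.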